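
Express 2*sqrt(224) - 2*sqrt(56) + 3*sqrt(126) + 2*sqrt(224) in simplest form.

21*sqrt(14)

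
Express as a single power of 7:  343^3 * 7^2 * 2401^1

7^15

343^3 = 7^9; 7^2 = 7^2; 2401^1 = 7^4
Combine exponents: 7^15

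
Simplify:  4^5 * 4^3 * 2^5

2^21

4^5 = 2^10; 4^3 = 2^6; 2^5 = 2^5
Combine exponents: 2^21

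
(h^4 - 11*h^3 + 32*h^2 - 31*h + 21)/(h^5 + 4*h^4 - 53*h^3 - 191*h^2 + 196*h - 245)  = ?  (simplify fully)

Factor: h^4 - 11*h^3 + 32*h^2 - 31*h + 21 = (h - 3)*(h^2 - h + 1)*(h - 7);  h^5 + 4*h^4 - 53*h^3 - 191*h^2 + 196*h - 245 = (h + 7)*(h + 5)*(h^2 - h + 1)*(h - 7)
Cancel the common factors (h^2 - h + 1), (h - 7).

(h - 3)/(h^2 + 12*h + 35)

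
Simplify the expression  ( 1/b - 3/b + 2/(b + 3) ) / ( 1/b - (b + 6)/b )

Numerator: 1/b - 3/b + 2/(b + 3) = -6/(b**2 + 3*b)
Denominator: 1/b - (b + 6)/b = (-b - 5)/b
Divide: (-6/(b**2 + 3*b)) · (b/(-b - 5)) = 6/(b**2 + 8*b + 15)

6/(b**2 + 8*b + 15)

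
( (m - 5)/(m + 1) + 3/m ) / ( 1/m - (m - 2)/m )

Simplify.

(-m^2 + 2*m - 3)/(m^2 - 2*m - 3)

Numerator: (m - 5)/(m + 1) + 3/m = (m^2 - 2*m + 3)/(m^2 + m)
Denominator: 1/m - (m - 2)/m = (-m + 3)/m
Divide: ((m^2 - 2*m + 3)/(m^2 + m)) · (m/(-m + 3)) = (-m^2 + 2*m - 3)/(m^2 - 2*m - 3)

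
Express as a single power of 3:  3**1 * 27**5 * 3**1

3**17

3**1 = 3**1; 27**5 = 3**15; 3**1 = 3**1
Combine exponents: 3**17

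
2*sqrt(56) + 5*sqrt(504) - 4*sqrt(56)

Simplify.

2*sqrt(56) = 4*sqrt(14); 5*sqrt(504) = 30*sqrt(14); 4*sqrt(56) = 8*sqrt(14)
Combine: (4 + 30 - 8)·sqrt(14) = 26*sqrt(14)

26*sqrt(14)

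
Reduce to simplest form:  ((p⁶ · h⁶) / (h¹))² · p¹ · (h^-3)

Inside the bracket: p⁶ · h⁵
Raise to the power 2: p^12 · h^10
Multiply by p¹ · (h^-3): add exponents.

h⁷*p^13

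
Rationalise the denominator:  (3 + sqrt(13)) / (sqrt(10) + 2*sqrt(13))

(-sqrt(130) - 3*sqrt(10) + 6*sqrt(13) + 26)/42

Multiply numerator and denominator by -sqrt(10) + 2*sqrt(13).
Denominator becomes 42; numerator becomes -sqrt(130) - 3*sqrt(10) + 6*sqrt(13) + 26.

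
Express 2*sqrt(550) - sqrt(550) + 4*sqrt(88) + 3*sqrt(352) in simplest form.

25*sqrt(22)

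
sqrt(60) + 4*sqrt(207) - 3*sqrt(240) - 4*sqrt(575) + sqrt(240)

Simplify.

-8*sqrt(23) - 6*sqrt(15)

sqrt(60) = 2*sqrt(15); 4*sqrt(207) = 12*sqrt(23); 3*sqrt(240) = 12*sqrt(15); 4*sqrt(575) = 20*sqrt(23); sqrt(240) = 4*sqrt(15)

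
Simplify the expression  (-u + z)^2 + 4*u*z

Expand the square and combine the 4*u*z term.

(u + z)^2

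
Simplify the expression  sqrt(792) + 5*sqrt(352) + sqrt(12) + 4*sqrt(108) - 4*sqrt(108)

2*sqrt(3) + 26*sqrt(22)

sqrt(792) = 6*sqrt(22); 5*sqrt(352) = 20*sqrt(22); sqrt(12) = 2*sqrt(3); 4*sqrt(108) = 24*sqrt(3); 4*sqrt(108) = 24*sqrt(3)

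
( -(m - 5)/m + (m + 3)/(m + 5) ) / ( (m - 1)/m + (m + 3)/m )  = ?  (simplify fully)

Numerator: -(m - 5)/m + (m + 3)/(m + 5) = (3*m + 25)/(m^2 + 5*m)
Denominator: (m - 1)/m + (m + 3)/m = (2*m + 2)/m
Divide: ((3*m + 25)/(m^2 + 5*m)) · (m/(2*m + 2)) = (3*m + 25)/(2*m^2 + 12*m + 10)

(3*m + 25)/(2*m^2 + 12*m + 10)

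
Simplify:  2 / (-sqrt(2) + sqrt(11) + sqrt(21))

(-15*sqrt(2) - 4*sqrt(21) + 6*sqrt(11) + sqrt(462))/6

Group as (sqrt(11) + sqrt(21)) - sqrt(2); multiply by (sqrt(11) + sqrt(21)) + sqrt(2), then rationalise the remaining surd.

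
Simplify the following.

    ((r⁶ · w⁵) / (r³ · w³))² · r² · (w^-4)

r⁸

Inside the bracket: r³ · w²
Raise to the power 2: r⁶ · w⁴
Multiply by r² · (w^-4): add exponents.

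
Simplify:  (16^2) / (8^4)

16^2 = 2^8; 8^4 = 2^12
Combine exponents: 2^(-4)

2^(-4)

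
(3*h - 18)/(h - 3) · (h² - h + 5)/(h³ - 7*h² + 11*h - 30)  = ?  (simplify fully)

3/(h - 3)

Factor: 3*h - 18 = 3·(h - 6);  h³ - 7*h² + 11*h - 30 = (h - 6)·(h² - h + 5)
Cancel the common factors (h² - h + 5), (h - 6).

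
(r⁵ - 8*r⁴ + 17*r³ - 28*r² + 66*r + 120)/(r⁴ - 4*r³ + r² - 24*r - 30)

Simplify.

Factor: r⁵ - 8*r⁴ + 17*r³ - 28*r² + 66*r + 120 = (r + 1)·(r² + 6)·(r - 5)·(r - 4);  r⁴ - 4*r³ + r² - 24*r - 30 = (r + 1)·(r - 5)·(r² + 6)
Cancel the common factors (r² + 6), (r - 5), (r + 1).

r - 4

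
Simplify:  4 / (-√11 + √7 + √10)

Group as (√7 + √10) - √11; multiply by (√7 + √10) + √11, then rationalise the remaining surd.

(-6*√11 + 8*√10 + 14*√7 + 2*√770)/61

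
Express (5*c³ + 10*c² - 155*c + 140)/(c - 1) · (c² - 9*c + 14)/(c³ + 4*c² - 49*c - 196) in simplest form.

Factor: 5*c³ + 10*c² - 155*c + 140 = 5·(c - 4)·(c + 7)·(c - 1);  c² - 9*c + 14 = (c - 2)·(c - 7);  c³ + 4*c² - 49*c - 196 = (c - 7)·(c + 4)·(c + 7)
Cancel the common factors (c - 7), (c - 1), (c + 7).

(5*c² - 30*c + 40)/(c + 4)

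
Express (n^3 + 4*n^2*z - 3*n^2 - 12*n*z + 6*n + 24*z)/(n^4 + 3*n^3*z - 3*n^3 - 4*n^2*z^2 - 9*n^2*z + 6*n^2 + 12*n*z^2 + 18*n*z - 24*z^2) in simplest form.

-1/(-n + z)

Factor: n^3 + 4*n^2*z - 3*n^2 - 12*n*z + 6*n + 24*z = (n + 4*z)*(n^2 - 3*n + 6);  n^4 + 3*n^3*z - 3*n^3 - 4*n^2*z^2 - 9*n^2*z + 6*n^2 + 12*n*z^2 + 18*n*z - 24*z^2 = (n^2 - 3*n + 6)*(n + 4*z)*(n - z)
Cancel the common factors (n^2 - 3*n + 6), (n + 4*z).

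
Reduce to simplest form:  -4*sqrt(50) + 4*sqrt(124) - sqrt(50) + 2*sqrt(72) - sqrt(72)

4*sqrt(50) = 20*sqrt(2); 4*sqrt(124) = 8*sqrt(31); sqrt(50) = 5*sqrt(2); 2*sqrt(72) = 12*sqrt(2); sqrt(72) = 6*sqrt(2)

-19*sqrt(2) + 8*sqrt(31)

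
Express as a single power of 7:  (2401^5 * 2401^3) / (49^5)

2401^5 = 7^20; 2401^3 = 7^12; 49^5 = 7^10
Combine exponents: 7^22

7^22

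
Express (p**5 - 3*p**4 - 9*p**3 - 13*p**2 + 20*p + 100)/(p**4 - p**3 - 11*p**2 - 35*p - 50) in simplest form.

Factor: p**5 - 3*p**4 - 9*p**3 - 13*p**2 + 20*p + 100 = (p - 5)*(p - 2)*(p**2 + 2*p + 5)*(p + 2);  p**4 - p**3 - 11*p**2 - 35*p - 50 = (p + 2)*(p**2 + 2*p + 5)*(p - 5)
Cancel the common factors (p**2 + 2*p + 5), (p + 2), (p - 5).

p - 2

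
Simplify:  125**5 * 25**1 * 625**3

5**29

125**5 = 5**15; 25**1 = 5**2; 625**3 = 5**12
Combine exponents: 5**29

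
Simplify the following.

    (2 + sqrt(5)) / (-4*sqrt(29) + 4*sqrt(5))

Multiply numerator and denominator by 4*sqrt(5) + 4*sqrt(29).
Denominator becomes -384; numerator becomes 8*sqrt(5) + 20 + 8*sqrt(29) + 4*sqrt(145).

(-sqrt(145) - 2*sqrt(29) - 5 - 2*sqrt(5))/96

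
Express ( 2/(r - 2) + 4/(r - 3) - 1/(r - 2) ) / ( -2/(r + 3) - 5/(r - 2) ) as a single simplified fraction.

(-5*r² - 4*r + 33)/(7*r² - 10*r - 33)

Numerator: 2/(r - 2) + 4/(r - 3) - 1/(r - 2) = (5*r - 11)/(r² - 5*r + 6)
Denominator: -2/(r + 3) - 5/(r - 2) = (-7*r - 11)/(r² + r - 6)
Divide: ((5*r - 11)/(r² - 5*r + 6)) · ((r² + r - 6)/(-7*r - 11)) = (-5*r² - 4*r + 33)/(7*r² - 10*r - 33)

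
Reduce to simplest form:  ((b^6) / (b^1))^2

b^10

Inside the bracket: b^5
Raise to the power 2: b^10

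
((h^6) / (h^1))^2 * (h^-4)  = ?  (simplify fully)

h^6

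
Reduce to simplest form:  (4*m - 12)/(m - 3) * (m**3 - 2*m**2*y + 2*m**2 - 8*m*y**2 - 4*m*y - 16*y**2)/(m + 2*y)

4*m**2 - 16*m*y + 8*m - 32*y

Factor: 4*m - 12 = 4*(m - 3);  m**3 - 2*m**2*y + 2*m**2 - 8*m*y**2 - 4*m*y - 16*y**2 = (m + 2)*(m + 2*y)*(m - 4*y)
Cancel the common factors (m - 3), (m + 2*y).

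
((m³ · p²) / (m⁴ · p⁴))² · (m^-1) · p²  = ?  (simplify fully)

1/(m³*p²)

Inside the bracket: (m^-1) · (p^-2)
Raise to the power 2: (m^-2) · (p^-4)
Multiply by (m^-1) · p²: add exponents.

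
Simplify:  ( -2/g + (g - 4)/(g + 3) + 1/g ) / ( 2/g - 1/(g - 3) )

Numerator: -2/g + (g - 4)/(g + 3) + 1/g = (g² - 5*g - 3)/(g² + 3*g)
Denominator: 2/g - 1/(g - 3) = (g - 6)/(g² - 3*g)
Divide: ((g² - 5*g - 3)/(g² + 3*g)) · ((g² - 3*g)/(g - 6)) = (g³ - 8*g² + 12*g + 9)/(g² - 3*g - 18)

(g³ - 8*g² + 12*g + 9)/(g² - 3*g - 18)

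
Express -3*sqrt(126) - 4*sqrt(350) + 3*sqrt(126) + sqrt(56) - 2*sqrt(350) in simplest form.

-28*sqrt(14)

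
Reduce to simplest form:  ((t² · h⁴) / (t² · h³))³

h³

Inside the bracket: h¹
Raise to the power 3: h³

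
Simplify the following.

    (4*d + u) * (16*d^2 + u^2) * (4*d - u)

Telescope via difference of squares: ((4*d)+u)((4*d)-u) = 16*d^2 - u^2, then repeat with the next factor.

256*d^4 - u^4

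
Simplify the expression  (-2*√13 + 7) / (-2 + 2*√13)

(-19 + 5*√13)/24

Multiply numerator and denominator by -2*√13 - 2.
Denominator becomes -48; numerator becomes -10*√13 + 38.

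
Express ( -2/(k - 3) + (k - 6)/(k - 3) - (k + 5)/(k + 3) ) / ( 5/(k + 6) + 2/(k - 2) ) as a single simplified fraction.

Numerator: -2/(k - 3) + (k - 6)/(k - 3) - (k + 5)/(k + 3) = (-7*k - 9)/(k^2 - 9)
Denominator: 5/(k + 6) + 2/(k - 2) = (7*k + 2)/(k^2 + 4*k - 12)
Divide: ((-7*k - 9)/(k^2 - 9)) · ((k^2 + 4*k - 12)/(7*k + 2)) = (-7*k^3 - 37*k^2 + 48*k + 108)/(7*k^3 + 2*k^2 - 63*k - 18)

(-7*k^3 - 37*k^2 + 48*k + 108)/(7*k^3 + 2*k^2 - 63*k - 18)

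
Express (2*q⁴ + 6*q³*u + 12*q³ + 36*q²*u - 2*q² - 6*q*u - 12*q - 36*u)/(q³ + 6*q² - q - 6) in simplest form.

Factor: 2*q⁴ + 6*q³*u + 12*q³ + 36*q²*u - 2*q² - 6*q*u - 12*q - 36*u = 2·(q + 6)·(q + 1)·(q - 1)·(q + 3*u);  q³ + 6*q² - q - 6 = (q + 6)·(q - 1)·(q + 1)
Cancel the common factors (q + 1), (q + 6), (q - 1).

2*q + 6*u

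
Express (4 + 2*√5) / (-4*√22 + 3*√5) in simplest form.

Multiply numerator and denominator by 3*√5 + 4*√22.
Denominator becomes -307; numerator becomes 12*√5 + 30 + 16*√22 + 8*√110.

(-8*√110 - 16*√22 - 30 - 12*√5)/307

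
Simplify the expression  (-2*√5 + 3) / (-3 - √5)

Multiply numerator and denominator by -3 + √5.
Denominator becomes 4; numerator becomes -19 + 9*√5.

(-19 + 9*√5)/4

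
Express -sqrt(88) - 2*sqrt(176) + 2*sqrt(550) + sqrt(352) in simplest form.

sqrt(88) = 2*sqrt(22); 2*sqrt(176) = 8*sqrt(11); 2*sqrt(550) = 10*sqrt(22); sqrt(352) = 4*sqrt(22)

-8*sqrt(11) + 12*sqrt(22)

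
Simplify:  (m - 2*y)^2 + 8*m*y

(m + 2*y)^2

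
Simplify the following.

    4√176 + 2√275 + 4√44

4√176 = 16*√11; 2√275 = 10*√11; 4√44 = 8*√11
Combine: (16 + 10 + 8)·√11 = 34*√11

34*√11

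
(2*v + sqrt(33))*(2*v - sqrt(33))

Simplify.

4*v^2 - 33

(2*v)^2 - (sqrt(33))^2 = 4*v^2 - 33.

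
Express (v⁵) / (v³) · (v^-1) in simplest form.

v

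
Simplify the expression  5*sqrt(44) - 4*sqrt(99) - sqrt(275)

5*sqrt(44) = 10*sqrt(11); 4*sqrt(99) = 12*sqrt(11); sqrt(275) = 5*sqrt(11)
Combine: (10 - 12 - 5)·sqrt(11) = -7*sqrt(11)

-7*sqrt(11)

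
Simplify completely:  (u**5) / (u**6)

1/u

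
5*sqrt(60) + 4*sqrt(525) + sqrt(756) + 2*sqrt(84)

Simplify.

10*sqrt(15) + 30*sqrt(21)

5*sqrt(60) = 10*sqrt(15); 4*sqrt(525) = 20*sqrt(21); sqrt(756) = 6*sqrt(21); 2*sqrt(84) = 4*sqrt(21)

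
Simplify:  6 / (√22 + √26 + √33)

(-264*√39 + 90*√33 + 174*√26 + 222*√22)/2063

Group as (√26 + √33) + √22; multiply by (√26 + √33) - √22, then rationalise the remaining surd.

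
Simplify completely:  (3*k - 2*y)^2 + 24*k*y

(3*k + 2*y)^2

After expansion: 9*k^2 + 12*k*y + 4*y^2 — a perfect-square trinomial.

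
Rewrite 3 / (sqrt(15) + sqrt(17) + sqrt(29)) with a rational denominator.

(-2*sqrt(7395) + 3*sqrt(29) + 27*sqrt(17) + 31*sqrt(15))/337

Group as (sqrt(15) + sqrt(17)) + sqrt(29); multiply by (sqrt(15) + sqrt(17)) - sqrt(29), then rationalise the remaining surd.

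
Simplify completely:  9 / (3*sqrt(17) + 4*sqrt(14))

Multiply numerator and denominator by -3*sqrt(17) + 4*sqrt(14).
Denominator becomes 71; numerator becomes -27*sqrt(17) + 36*sqrt(14).

(-27*sqrt(17) + 36*sqrt(14))/71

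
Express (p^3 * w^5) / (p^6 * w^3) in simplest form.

Quotient: (p^-3) * w^2

w^2/p^3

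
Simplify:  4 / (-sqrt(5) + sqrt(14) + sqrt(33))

(-42*sqrt(5) - 14*sqrt(33) + 24*sqrt(14) + 2*sqrt(2310))/21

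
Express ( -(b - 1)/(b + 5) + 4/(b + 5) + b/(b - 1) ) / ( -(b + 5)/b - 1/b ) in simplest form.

(-11*b^2 + 5*b)/(b^3 + 10*b^2 + 19*b - 30)

Numerator: -(b - 1)/(b + 5) + 4/(b + 5) + b/(b - 1) = (11*b - 5)/(b^2 + 4*b - 5)
Denominator: -(b + 5)/b - 1/b = (-b - 6)/b
Divide: ((11*b - 5)/(b^2 + 4*b - 5)) · (b/(-b - 6)) = (-11*b^2 + 5*b)/(b^3 + 10*b^2 + 19*b - 30)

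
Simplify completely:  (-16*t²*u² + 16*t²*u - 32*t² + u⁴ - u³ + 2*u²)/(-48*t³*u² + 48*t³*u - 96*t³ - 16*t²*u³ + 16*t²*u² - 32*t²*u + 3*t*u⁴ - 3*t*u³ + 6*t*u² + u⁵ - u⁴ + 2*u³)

Factor: -16*t²*u² + 16*t²*u - 32*t² + u⁴ - u³ + 2*u² = (4*t + u)·(u² - u + 2)·(-4*t + u);  -48*t³*u² + 48*t³*u - 96*t³ - 16*t²*u³ + 16*t²*u² - 32*t²*u + 3*t*u⁴ - 3*t*u³ + 6*t*u² + u⁵ - u⁴ + 2*u³ = (3*t + u)·(u² - u + 2)·(4*t + u)·(-4*t + u)
Cancel the common factors (u² - u + 2), (4*t + u), (-4*t + u).

1/(3*t + u)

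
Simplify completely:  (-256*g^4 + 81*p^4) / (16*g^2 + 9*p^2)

Factor (3*p)^4 - (4*g)^4 and cancel (16*g^2 + 9*p^2).

-16*g^2 + 9*p^2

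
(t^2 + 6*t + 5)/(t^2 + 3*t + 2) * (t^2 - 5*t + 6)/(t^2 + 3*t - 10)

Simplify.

(t - 3)/(t + 2)

Factor: t^2 + 6*t + 5 = (t + 1)*(t + 5);  t^2 + 3*t + 2 = (t + 1)*(t + 2);  t^2 - 5*t + 6 = (t - 2)*(t - 3);  t^2 + 3*t - 10 = (t + 5)*(t - 2)
Cancel the common factors (t + 1), (t - 2), (t + 5).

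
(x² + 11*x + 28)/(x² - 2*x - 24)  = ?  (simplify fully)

Factor: x² + 11*x + 28 = (x + 4)·(x + 7);  x² - 2*x - 24 = (x - 6)·(x + 4)
Cancel the common factor (x + 4).

(x + 7)/(x - 6)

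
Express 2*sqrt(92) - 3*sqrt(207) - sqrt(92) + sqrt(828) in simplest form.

2*sqrt(92) = 4*sqrt(23); 3*sqrt(207) = 9*sqrt(23); sqrt(92) = 2*sqrt(23); sqrt(828) = 6*sqrt(23)
Combine: (4 - 9 - 2 + 6)·sqrt(23) = -sqrt(23)

-sqrt(23)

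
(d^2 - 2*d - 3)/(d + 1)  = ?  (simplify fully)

d - 3

Factor: d^2 - 2*d - 3 = (d - 3)*(d + 1)
Cancel the common factor (d + 1).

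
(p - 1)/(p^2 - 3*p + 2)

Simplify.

1/(p - 2)

Factor: p^2 - 3*p + 2 = (p - 1)*(p - 2)
Cancel the common factor (p - 1).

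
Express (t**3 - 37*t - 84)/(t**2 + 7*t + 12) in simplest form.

t - 7

Factor: t**3 - 37*t - 84 = (t + 4)*(t + 3)*(t - 7);  t**2 + 7*t + 12 = (t + 3)*(t + 4)
Cancel the common factors (t + 3), (t + 4).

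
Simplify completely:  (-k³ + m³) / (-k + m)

k² + k*m + m²

Factor as (a-b)(a^2+ab+b^2) with a=m, b=k.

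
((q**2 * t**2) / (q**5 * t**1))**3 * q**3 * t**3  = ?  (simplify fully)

Inside the bracket: (q**-3) * t**1
Raise to the power 3: (q**-9) * t**3
Multiply by q**3 * t**3: add exponents.

t**6/q**6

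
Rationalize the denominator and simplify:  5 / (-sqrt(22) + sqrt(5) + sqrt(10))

Group as (sqrt(5) + sqrt(10)) - sqrt(22); multiply by (sqrt(5) + sqrt(10)) + sqrt(22), then rationalise the remaining surd.

(35*sqrt(22) + 85*sqrt(10) + 135*sqrt(5) + 100*sqrt(11))/151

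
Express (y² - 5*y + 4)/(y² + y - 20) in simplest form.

Factor: y² - 5*y + 4 = (y - 4)·(y - 1);  y² + y - 20 = (y - 4)·(y + 5)
Cancel the common factor (y - 4).

(y - 1)/(y + 5)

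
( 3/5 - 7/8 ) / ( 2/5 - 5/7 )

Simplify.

Numerator: 3/5 - 7/8 = -11/40
Denominator: 2/5 - 5/7 = -11/35
Divide: (-11/40) · (-35/11) = 7/8

7/8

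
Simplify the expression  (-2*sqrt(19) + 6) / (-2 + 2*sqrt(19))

(-8 + sqrt(19))/9

Multiply numerator and denominator by -2*sqrt(19) - 2.
Denominator becomes -72; numerator becomes -8*sqrt(19) + 64.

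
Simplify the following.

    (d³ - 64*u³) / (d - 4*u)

Factor as (a-b)(a^2+ab+b^2) with a=d, b=(4*u).

d² + 4*d*u + 16*u²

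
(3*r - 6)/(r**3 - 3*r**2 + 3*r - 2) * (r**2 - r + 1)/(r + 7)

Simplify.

3/(r + 7)

Factor: 3*r - 6 = 3*(r - 2);  r**3 - 3*r**2 + 3*r - 2 = (r - 2)*(r**2 - r + 1)
Cancel the common factors (r**2 - r + 1), (r - 2).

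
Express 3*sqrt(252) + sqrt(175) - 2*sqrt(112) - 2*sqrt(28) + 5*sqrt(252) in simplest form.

41*sqrt(7)

3*sqrt(252) = 18*sqrt(7); sqrt(175) = 5*sqrt(7); 2*sqrt(112) = 8*sqrt(7); 2*sqrt(28) = 4*sqrt(7); 5*sqrt(252) = 30*sqrt(7)
Combine: (18 + 5 - 8 - 4 + 30)·sqrt(7) = 41*sqrt(7)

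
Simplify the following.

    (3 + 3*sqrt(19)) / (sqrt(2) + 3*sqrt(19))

Multiply numerator and denominator by -sqrt(2) + 3*sqrt(19).
Denominator becomes 169; numerator becomes -3*sqrt(38) - 3*sqrt(2) + 9*sqrt(19) + 171.

(-3*sqrt(38) - 3*sqrt(2) + 9*sqrt(19) + 171)/169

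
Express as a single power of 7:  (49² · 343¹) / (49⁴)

49² = 7^4; 343¹ = 7^3; 49⁴ = 7^8
Combine exponents: 7^(-1)

7^(-1)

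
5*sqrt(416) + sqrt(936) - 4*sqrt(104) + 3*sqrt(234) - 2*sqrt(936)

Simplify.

15*sqrt(26)

5*sqrt(416) = 20*sqrt(26); sqrt(936) = 6*sqrt(26); 4*sqrt(104) = 8*sqrt(26); 3*sqrt(234) = 9*sqrt(26); 2*sqrt(936) = 12*sqrt(26)
Combine: (20 + 6 - 8 + 9 - 12)·sqrt(26) = 15*sqrt(26)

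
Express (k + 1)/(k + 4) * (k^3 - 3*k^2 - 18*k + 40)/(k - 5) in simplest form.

k^2 - k - 2

Factor: k^3 - 3*k^2 - 18*k + 40 = (k - 5)*(k + 4)*(k - 2)
Cancel the common factors (k + 4), (k - 5).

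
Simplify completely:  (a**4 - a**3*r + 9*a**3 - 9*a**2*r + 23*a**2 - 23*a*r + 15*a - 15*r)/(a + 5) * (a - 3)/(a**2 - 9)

Factor: a**4 - a**3*r + 9*a**3 - 9*a**2*r + 23*a**2 - 23*a*r + 15*a - 15*r = (a - r)*(a + 3)*(a + 1)*(a + 5);  a**2 - 9 = (a - 3)*(a + 3)
Cancel the common factors (a + 5), (a - 3), (a + 3).

a**2 - a*r + a - r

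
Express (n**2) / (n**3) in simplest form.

Quotient: (n**-1)

1/n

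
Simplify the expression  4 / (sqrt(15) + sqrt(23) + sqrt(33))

(-24*sqrt(1265) + 20*sqrt(33) + 100*sqrt(23) + 164*sqrt(15))/1355

Group as (sqrt(15) + sqrt(33)) + sqrt(23); multiply by (sqrt(15) + sqrt(33)) - sqrt(23), then rationalise the remaining surd.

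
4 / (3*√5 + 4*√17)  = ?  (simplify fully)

Multiply numerator and denominator by -4*√17 + 3*√5.
Denominator becomes -227; numerator becomes -16*√17 + 12*√5.

(-12*√5 + 16*√17)/227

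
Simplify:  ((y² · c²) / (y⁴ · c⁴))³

1/(c⁶*y⁶)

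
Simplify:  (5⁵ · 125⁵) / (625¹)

5⁵ = 5^5; 125⁵ = 5^15; 625¹ = 5^4
Combine exponents: 5^16

5^16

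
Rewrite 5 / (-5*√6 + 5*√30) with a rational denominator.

Multiply numerator and denominator by 5*√6 + 5*√30.
Denominator becomes 600; numerator becomes 25*√6 + 25*√30.

(√6 + √30)/24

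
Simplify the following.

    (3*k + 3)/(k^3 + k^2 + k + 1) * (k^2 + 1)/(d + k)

3/(d + k)

Factor: 3*k + 3 = 3*(k + 1);  k^3 + k^2 + k + 1 = (k + 1)*(k^2 + 1)
Cancel the common factors (k^2 + 1), (k + 1).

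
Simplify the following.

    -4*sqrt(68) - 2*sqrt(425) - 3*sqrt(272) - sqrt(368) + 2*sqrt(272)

4*sqrt(68) = 8*sqrt(17); 2*sqrt(425) = 10*sqrt(17); 3*sqrt(272) = 12*sqrt(17); sqrt(368) = 4*sqrt(23); 2*sqrt(272) = 8*sqrt(17)

-22*sqrt(17) - 4*sqrt(23)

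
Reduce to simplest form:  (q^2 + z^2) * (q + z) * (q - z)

q^4 - z^4

(q+z)(q-z) = q^2 - z^2; continue pairing.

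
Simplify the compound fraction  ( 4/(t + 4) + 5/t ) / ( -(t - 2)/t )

(-9*t - 20)/(t^2 + 2*t - 8)

Numerator: 4/(t + 4) + 5/t = (9*t + 20)/(t^2 + 4*t)
Denominator: -(t - 2)/t = (-t + 2)/t
Divide: ((9*t + 20)/(t^2 + 4*t)) · (t/(-t + 2)) = (-9*t - 20)/(t^2 + 2*t - 8)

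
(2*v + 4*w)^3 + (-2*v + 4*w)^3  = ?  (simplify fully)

96*v^2*w + 128*w^3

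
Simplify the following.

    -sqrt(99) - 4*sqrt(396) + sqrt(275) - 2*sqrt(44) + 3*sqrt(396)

-8*sqrt(11)

sqrt(99) = 3*sqrt(11); 4*sqrt(396) = 24*sqrt(11); sqrt(275) = 5*sqrt(11); 2*sqrt(44) = 4*sqrt(11); 3*sqrt(396) = 18*sqrt(11)
Combine: (-3 - 24 + 5 - 4 + 18)·sqrt(11) = -8*sqrt(11)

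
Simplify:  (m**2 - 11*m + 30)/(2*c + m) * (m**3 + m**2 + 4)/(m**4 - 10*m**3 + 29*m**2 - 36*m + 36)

Factor: m**2 - 11*m + 30 = (m - 5)*(m - 6);  m**3 + m**2 + 4 = (m + 2)*(m**2 - m + 2);  m**4 - 10*m**3 + 29*m**2 - 36*m + 36 = (m - 6)*(m - 3)*(m**2 - m + 2)
Cancel the common factors (m**2 - m + 2), (m - 6).

(m**2 - 3*m - 10)/(2*c*m - 6*c + m**2 - 3*m)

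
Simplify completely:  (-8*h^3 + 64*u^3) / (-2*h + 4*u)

4*h^2 + 8*h*u + 16*u^2

Factor as (a-b)(a^2+ab+b^2) with a=(4*u), b=(2*h).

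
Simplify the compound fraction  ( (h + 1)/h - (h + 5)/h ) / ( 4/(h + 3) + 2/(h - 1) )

(-2*h² - 4*h + 6)/(3*h² + h)

Numerator: (h + 1)/h - (h + 5)/h = -4/h
Denominator: 4/(h + 3) + 2/(h - 1) = (6*h + 2)/(h² + 2*h - 3)
Divide: (-4/h) · ((h² + 2*h - 3)/(6*h + 2)) = (-2*h² - 4*h + 6)/(3*h² + h)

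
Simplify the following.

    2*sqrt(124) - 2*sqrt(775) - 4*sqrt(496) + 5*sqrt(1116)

8*sqrt(31)

2*sqrt(124) = 4*sqrt(31); 2*sqrt(775) = 10*sqrt(31); 4*sqrt(496) = 16*sqrt(31); 5*sqrt(1116) = 30*sqrt(31)
Combine: (4 - 10 - 16 + 30)·sqrt(31) = 8*sqrt(31)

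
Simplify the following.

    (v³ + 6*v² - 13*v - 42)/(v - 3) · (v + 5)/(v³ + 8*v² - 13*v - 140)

Factor: v³ + 6*v² - 13*v - 42 = (v + 2)·(v + 7)·(v - 3);  v³ + 8*v² - 13*v - 140 = (v - 4)·(v + 5)·(v + 7)
Cancel the common factors (v + 7), (v - 3), (v + 5).

(v + 2)/(v - 4)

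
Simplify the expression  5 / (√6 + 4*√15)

(-5*√6 + 20*√15)/234

Multiply numerator and denominator by -4*√15 + √6.
Denominator becomes -234; numerator becomes -20*√15 + 5*√6.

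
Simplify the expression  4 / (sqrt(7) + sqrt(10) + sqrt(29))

Group as (sqrt(7) + sqrt(10)) + sqrt(29); multiply by (sqrt(7) + sqrt(10)) - sqrt(29), then rationalise the remaining surd.

(-sqrt(2030) - 6*sqrt(29) + 13*sqrt(10) + 16*sqrt(7))/17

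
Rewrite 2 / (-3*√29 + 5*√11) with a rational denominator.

(3*√29 + 5*√11)/7

Multiply numerator and denominator by 3*√29 + 5*√11.
Denominator becomes 14; numerator becomes 6*√29 + 10*√11.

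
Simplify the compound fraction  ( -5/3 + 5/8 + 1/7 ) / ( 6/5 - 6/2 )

755/1512

Numerator: -5/3 + 5/8 + 1/7 = -151/168
Denominator: 6/5 - 6/2 = -9/5
Divide: (-151/168) · (-5/9) = 755/1512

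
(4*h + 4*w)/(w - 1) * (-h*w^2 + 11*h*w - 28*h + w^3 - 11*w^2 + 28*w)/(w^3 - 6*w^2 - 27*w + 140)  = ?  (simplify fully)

Factor: 4*h + 4*w = 4*(h + w);  -h*w^2 + 11*h*w - 28*h + w^3 - 11*w^2 + 28*w = (w - 7)*(w - 4)*(-h + w);  w^3 - 6*w^2 - 27*w + 140 = (w + 5)*(w - 4)*(w - 7)
Cancel the common factors (w - 4), (w - 7).

(-4*h^2 + 4*w^2)/(w^2 + 4*w - 5)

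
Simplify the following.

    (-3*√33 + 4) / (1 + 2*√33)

(-202 + 11*√33)/131

Multiply numerator and denominator by -2*√33 + 1.
Denominator becomes -131; numerator becomes -11*√33 + 202.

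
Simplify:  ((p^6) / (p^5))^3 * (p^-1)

p^2

Inside the bracket: p^1
Raise to the power 3: p^3
Multiply by (p^-1): add exponents.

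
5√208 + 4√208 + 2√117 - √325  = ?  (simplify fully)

37*√13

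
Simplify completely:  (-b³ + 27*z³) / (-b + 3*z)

b² + 3*b*z + 9*z²

Apply the difference-of-cubes factorisation and cancel (-b + 3*z).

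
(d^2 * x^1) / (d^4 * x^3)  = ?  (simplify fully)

Quotient: (d^-2) * (x^-2)

1/(d^2*x^2)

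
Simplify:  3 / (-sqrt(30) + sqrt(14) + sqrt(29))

Group as (sqrt(14) + sqrt(29)) - sqrt(30); multiply by (sqrt(14) + sqrt(29)) + sqrt(30), then rationalise the remaining surd.

(-13*sqrt(30) + 15*sqrt(29) + 45*sqrt(14) + 4*sqrt(3045))/485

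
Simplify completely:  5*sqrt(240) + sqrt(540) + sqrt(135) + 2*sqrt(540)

5*sqrt(240) = 20*sqrt(15); sqrt(540) = 6*sqrt(15); sqrt(135) = 3*sqrt(15); 2*sqrt(540) = 12*sqrt(15)
Combine: (20 + 6 + 3 + 12)·sqrt(15) = 41*sqrt(15)

41*sqrt(15)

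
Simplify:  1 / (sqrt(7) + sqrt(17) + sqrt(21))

(-14*sqrt(51) + 3*sqrt(21) + 11*sqrt(17) + 31*sqrt(7))/467

Group as (sqrt(17) + sqrt(21)) + sqrt(7); multiply by (sqrt(17) + sqrt(21)) - sqrt(7), then rationalise the remaining surd.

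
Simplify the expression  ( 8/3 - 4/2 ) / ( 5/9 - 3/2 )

-12/17

Numerator: 8/3 - 4/2 = 2/3
Denominator: 5/9 - 3/2 = -17/18
Divide: (2/3) · (-18/17) = -12/17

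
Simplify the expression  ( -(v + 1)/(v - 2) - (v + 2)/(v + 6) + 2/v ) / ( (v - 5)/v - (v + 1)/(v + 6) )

Numerator: -(v + 1)/(v - 2) - (v + 2)/(v + 6) + 2/v = (-2*v**3 - 5*v**2 + 6*v - 24)/(v**3 + 4*v**2 - 12*v)
Denominator: (v - 5)/v - (v + 1)/(v + 6) = -30/(v**2 + 6*v)
Divide: ((-2*v**3 - 5*v**2 + 6*v - 24)/(v**3 + 4*v**2 - 12*v)) · (-v**2/30 - v/5) = (2*v**3 + 5*v**2 - 6*v + 24)/(30*v - 60)

(2*v**3 + 5*v**2 - 6*v + 24)/(30*v - 60)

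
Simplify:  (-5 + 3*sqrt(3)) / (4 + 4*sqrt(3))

(-4*sqrt(3) + 7)/4

Multiply numerator and denominator by -4*sqrt(3) + 4.
Denominator becomes -32; numerator becomes -56 + 32*sqrt(3).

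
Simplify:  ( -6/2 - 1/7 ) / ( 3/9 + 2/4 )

-132/35

Numerator: -6/2 - 1/7 = -22/7
Denominator: 3/9 + 2/4 = 5/6
Divide: (-22/7) · (6/5) = -132/35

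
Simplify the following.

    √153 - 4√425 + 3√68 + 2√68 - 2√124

-7*√17 - 4*√31

√153 = 3*√17; 4√425 = 20*√17; 3√68 = 6*√17; 2√68 = 4*√17; 2√124 = 4*√31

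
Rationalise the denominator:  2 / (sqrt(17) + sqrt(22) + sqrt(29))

Group as (sqrt(17) + sqrt(29)) + sqrt(22); multiply by (sqrt(17) + sqrt(29)) - sqrt(22), then rationalise the remaining surd.

(-sqrt(10846) + 5*sqrt(29) + 12*sqrt(22) + 17*sqrt(17))/349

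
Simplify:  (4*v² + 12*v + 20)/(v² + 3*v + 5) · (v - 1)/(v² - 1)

4/(v + 1)

Factor: 4*v² + 12*v + 20 = 4·(v² + 3*v + 5);  v² - 1 = (v - 1)·(v + 1)
Cancel the common factors (v² + 3*v + 5), (v - 1).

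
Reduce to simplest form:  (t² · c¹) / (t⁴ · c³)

1/(c²*t²)

Quotient: (t^-2) · (c^-2)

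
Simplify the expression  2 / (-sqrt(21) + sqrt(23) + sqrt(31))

(-66*sqrt(21) + 26*sqrt(31) + 58*sqrt(23) + 4*sqrt(14973))/1763

Group as (sqrt(23) + sqrt(31)) - sqrt(21); multiply by (sqrt(23) + sqrt(31)) + sqrt(21), then rationalise the remaining surd.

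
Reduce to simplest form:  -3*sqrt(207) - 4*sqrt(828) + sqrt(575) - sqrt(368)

3*sqrt(207) = 9*sqrt(23); 4*sqrt(828) = 24*sqrt(23); sqrt(575) = 5*sqrt(23); sqrt(368) = 4*sqrt(23)
Combine: (-9 - 24 + 5 - 4)·sqrt(23) = -32*sqrt(23)

-32*sqrt(23)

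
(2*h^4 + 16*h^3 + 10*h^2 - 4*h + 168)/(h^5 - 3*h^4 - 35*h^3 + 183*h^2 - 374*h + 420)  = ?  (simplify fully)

(2*h + 6)/(h^2 - 8*h + 15)

Factor: 2*h^4 + 16*h^3 + 10*h^2 - 4*h + 168 = 2*(h + 3)*(h + 7)*(h^2 - 2*h + 4);  h^5 - 3*h^4 - 35*h^3 + 183*h^2 - 374*h + 420 = (h - 3)*(h + 7)*(h^2 - 2*h + 4)*(h - 5)
Cancel the common factors (h^2 - 2*h + 4), (h + 7).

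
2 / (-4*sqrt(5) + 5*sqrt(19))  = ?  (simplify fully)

(8*sqrt(5) + 10*sqrt(19))/395

Multiply numerator and denominator by 4*sqrt(5) + 5*sqrt(19).
Denominator becomes 395; numerator becomes 8*sqrt(5) + 10*sqrt(19).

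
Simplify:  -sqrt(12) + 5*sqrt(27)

sqrt(12) = 2*sqrt(3); 5*sqrt(27) = 15*sqrt(3)
Combine: (-2 + 15)·sqrt(3) = 13*sqrt(3)

13*sqrt(3)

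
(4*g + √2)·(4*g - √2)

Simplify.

16*g² - 2

Difference of squares with P = 4*g, Q = √2.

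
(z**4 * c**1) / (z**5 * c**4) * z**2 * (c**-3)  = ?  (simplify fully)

z/c**6

Quotient: (z**-1) * (c**-3)
Multiply by z**2 * (c**-3): add exponents.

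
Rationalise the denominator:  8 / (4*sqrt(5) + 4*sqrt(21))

(-sqrt(5) + sqrt(21))/8

Multiply numerator and denominator by -4*sqrt(5) + 4*sqrt(21).
Denominator becomes 256; numerator becomes -32*sqrt(5) + 32*sqrt(21).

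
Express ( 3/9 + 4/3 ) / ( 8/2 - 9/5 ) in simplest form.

25/33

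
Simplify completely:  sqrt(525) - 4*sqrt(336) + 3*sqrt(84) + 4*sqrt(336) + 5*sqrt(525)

sqrt(525) = 5*sqrt(21); 4*sqrt(336) = 16*sqrt(21); 3*sqrt(84) = 6*sqrt(21); 4*sqrt(336) = 16*sqrt(21); 5*sqrt(525) = 25*sqrt(21)
Combine: (5 - 16 + 6 + 16 + 25)·sqrt(21) = 36*sqrt(21)

36*sqrt(21)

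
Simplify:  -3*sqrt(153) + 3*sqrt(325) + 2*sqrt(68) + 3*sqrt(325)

-5*sqrt(17) + 30*sqrt(13)

3*sqrt(153) = 9*sqrt(17); 3*sqrt(325) = 15*sqrt(13); 2*sqrt(68) = 4*sqrt(17); 3*sqrt(325) = 15*sqrt(13)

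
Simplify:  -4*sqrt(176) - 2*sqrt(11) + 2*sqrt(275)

-8*sqrt(11)

4*sqrt(176) = 16*sqrt(11); 2*sqrt(11) = 2*sqrt(11); 2*sqrt(275) = 10*sqrt(11)
Combine: (-16 - 2 + 10)·sqrt(11) = -8*sqrt(11)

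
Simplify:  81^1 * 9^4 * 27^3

3^21

81^1 = 3^4; 9^4 = 3^8; 27^3 = 3^9
Combine exponents: 3^21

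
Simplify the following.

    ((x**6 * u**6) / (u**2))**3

Inside the bracket: x**6 * u**4
Raise to the power 3: x**18 * u**12

u**12*x**18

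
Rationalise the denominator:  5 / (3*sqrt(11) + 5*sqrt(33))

(-15*sqrt(11) + 25*sqrt(33))/726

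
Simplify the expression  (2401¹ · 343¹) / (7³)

7^4

2401¹ = 7^4; 343¹ = 7^3; 7³ = 7^3
Combine exponents: 7^4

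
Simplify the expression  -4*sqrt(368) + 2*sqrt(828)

-4*sqrt(23)

4*sqrt(368) = 16*sqrt(23); 2*sqrt(828) = 12*sqrt(23)
Combine: (-16 + 12)·sqrt(23) = -4*sqrt(23)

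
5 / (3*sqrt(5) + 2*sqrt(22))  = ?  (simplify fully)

(-15*sqrt(5) + 10*sqrt(22))/43

Multiply numerator and denominator by -2*sqrt(22) + 3*sqrt(5).
Denominator becomes -43; numerator becomes -10*sqrt(22) + 15*sqrt(5).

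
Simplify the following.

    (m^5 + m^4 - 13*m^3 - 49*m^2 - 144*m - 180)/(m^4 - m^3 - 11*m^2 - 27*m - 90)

Factor: m^5 + m^4 - 13*m^3 - 49*m^2 - 144*m - 180 = (m + 2)*(m - 5)*(m^2 + m + 6)*(m + 3);  m^4 - m^3 - 11*m^2 - 27*m - 90 = (m^2 + m + 6)*(m - 5)*(m + 3)
Cancel the common factors (m^2 + m + 6), (m - 5), (m + 3).

m + 2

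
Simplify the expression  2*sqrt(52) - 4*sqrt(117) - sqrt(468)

-14*sqrt(13)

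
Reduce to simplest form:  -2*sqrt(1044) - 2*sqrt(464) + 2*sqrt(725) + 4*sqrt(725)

10*sqrt(29)

2*sqrt(1044) = 12*sqrt(29); 2*sqrt(464) = 8*sqrt(29); 2*sqrt(725) = 10*sqrt(29); 4*sqrt(725) = 20*sqrt(29)
Combine: (-12 - 8 + 10 + 20)·sqrt(29) = 10*sqrt(29)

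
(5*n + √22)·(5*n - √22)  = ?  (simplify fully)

25*n² - 22

Product of conjugates: (P+Q)(P-Q) = P^2 - Q^2.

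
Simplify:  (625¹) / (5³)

5^1

625¹ = 5^4; 5³ = 5^3
Combine exponents: 5^1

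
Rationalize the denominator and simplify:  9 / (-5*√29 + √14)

(-5*√29 - √14)/79

Multiply numerator and denominator by √14 + 5*√29.
Denominator becomes -711; numerator becomes 9*√14 + 45*√29.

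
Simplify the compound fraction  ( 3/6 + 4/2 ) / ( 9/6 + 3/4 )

Numerator: 3/6 + 4/2 = 5/2
Denominator: 9/6 + 3/4 = 9/4
Divide: (5/2) · (4/9) = 10/9

10/9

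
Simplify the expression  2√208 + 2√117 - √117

2√208 = 8*√13; 2√117 = 6*√13; √117 = 3*√13
Combine: (8 + 6 - 3)·√13 = 11*√13

11*√13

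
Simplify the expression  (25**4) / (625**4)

25**4 = 5**8; 625**4 = 5**16
Combine exponents: 5**(-8)

5**(-8)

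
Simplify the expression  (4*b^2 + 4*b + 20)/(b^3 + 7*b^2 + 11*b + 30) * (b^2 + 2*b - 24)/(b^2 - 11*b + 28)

4/(b - 7)

Factor: 4*b^2 + 4*b + 20 = 4*(b^2 + b + 5);  b^3 + 7*b^2 + 11*b + 30 = (b + 6)*(b^2 + b + 5);  b^2 + 2*b - 24 = (b - 4)*(b + 6);  b^2 - 11*b + 28 = (b - 7)*(b - 4)
Cancel the common factors (b^2 + b + 5), (b - 4), (b + 6).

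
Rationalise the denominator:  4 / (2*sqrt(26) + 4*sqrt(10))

(-sqrt(26) + 2*sqrt(10))/7

Multiply numerator and denominator by -2*sqrt(26) + 4*sqrt(10).
Denominator becomes 56; numerator becomes -8*sqrt(26) + 16*sqrt(10).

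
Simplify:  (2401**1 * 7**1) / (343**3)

7**(-4)

2401**1 = 7**4; 7**1 = 7**1; 343**3 = 7**9
Combine exponents: 7**(-4)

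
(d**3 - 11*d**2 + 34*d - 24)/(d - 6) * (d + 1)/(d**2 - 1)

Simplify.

d - 4

Factor: d**3 - 11*d**2 + 34*d - 24 = (d - 1)*(d - 4)*(d - 6);  d**2 - 1 = (d - 1)*(d + 1)
Cancel the common factors (d - 6), (d + 1), (d - 1).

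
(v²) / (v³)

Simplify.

Quotient: (v^-1)

1/v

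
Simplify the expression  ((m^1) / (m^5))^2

m^(-8)

Inside the bracket: (m^-4)
Raise to the power 2: (m^-8)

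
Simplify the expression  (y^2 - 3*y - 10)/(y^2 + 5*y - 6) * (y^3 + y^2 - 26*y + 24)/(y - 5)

y^2 - 2*y - 8

Factor: y^2 - 3*y - 10 = (y - 5)*(y + 2);  y^2 + 5*y - 6 = (y - 1)*(y + 6);  y^3 + y^2 - 26*y + 24 = (y - 1)*(y - 4)*(y + 6)
Cancel the common factors (y + 6), (y - 5), (y - 1).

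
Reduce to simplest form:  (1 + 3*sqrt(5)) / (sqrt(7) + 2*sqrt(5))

(-3*sqrt(35) - sqrt(7) + 2*sqrt(5) + 30)/13

Multiply numerator and denominator by -sqrt(7) + 2*sqrt(5).
Denominator becomes 13; numerator becomes -3*sqrt(35) - sqrt(7) + 2*sqrt(5) + 30.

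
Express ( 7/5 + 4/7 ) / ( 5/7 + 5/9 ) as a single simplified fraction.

Numerator: 7/5 + 4/7 = 69/35
Denominator: 5/7 + 5/9 = 80/63
Divide: (69/35) · (63/80) = 621/400

621/400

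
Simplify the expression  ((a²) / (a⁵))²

a^(-6)

Inside the bracket: (a^-3)
Raise to the power 2: (a^-6)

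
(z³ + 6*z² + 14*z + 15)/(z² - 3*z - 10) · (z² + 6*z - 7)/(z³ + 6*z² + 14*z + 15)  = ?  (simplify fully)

Factor: z³ + 6*z² + 14*z + 15 = (z² + 3*z + 5)·(z + 3);  z² - 3*z - 10 = (z - 5)·(z + 2);  z² + 6*z - 7 = (z + 7)·(z - 1);  z³ + 6*z² + 14*z + 15 = (z + 3)·(z² + 3*z + 5)
Cancel the common factors (z² + 3*z + 5), (z + 3).

(z² + 6*z - 7)/(z² - 3*z - 10)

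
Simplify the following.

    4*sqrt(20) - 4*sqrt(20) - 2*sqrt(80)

4*sqrt(20) = 8*sqrt(5); 4*sqrt(20) = 8*sqrt(5); 2*sqrt(80) = 8*sqrt(5)
Combine: (8 - 8 - 8)·sqrt(5) = -8*sqrt(5)

-8*sqrt(5)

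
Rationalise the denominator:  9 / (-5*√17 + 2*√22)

Multiply numerator and denominator by 2*√22 + 5*√17.
Denominator becomes -337; numerator becomes 18*√22 + 45*√17.

(-45*√17 - 18*√22)/337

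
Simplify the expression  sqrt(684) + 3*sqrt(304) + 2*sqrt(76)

sqrt(684) = 6*sqrt(19); 3*sqrt(304) = 12*sqrt(19); 2*sqrt(76) = 4*sqrt(19)
Combine: (6 + 12 + 4)·sqrt(19) = 22*sqrt(19)

22*sqrt(19)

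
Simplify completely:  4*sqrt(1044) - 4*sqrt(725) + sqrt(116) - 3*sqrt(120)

-6*sqrt(30) + 6*sqrt(29)

4*sqrt(1044) = 24*sqrt(29); 4*sqrt(725) = 20*sqrt(29); sqrt(116) = 2*sqrt(29); 3*sqrt(120) = 6*sqrt(30)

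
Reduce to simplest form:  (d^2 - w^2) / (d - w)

Difference of squares: factor out (d - w).

d + w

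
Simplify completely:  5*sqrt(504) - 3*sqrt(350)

15*sqrt(14)

5*sqrt(504) = 30*sqrt(14); 3*sqrt(350) = 15*sqrt(14)
Combine: (30 - 15)·sqrt(14) = 15*sqrt(14)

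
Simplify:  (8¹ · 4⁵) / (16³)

2^1

8¹ = 2^3; 4⁵ = 2^10; 16³ = 2^12
Combine exponents: 2^1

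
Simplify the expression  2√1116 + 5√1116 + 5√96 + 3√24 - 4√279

2√1116 = 12*√31; 5√1116 = 30*√31; 5√96 = 20*√6; 3√24 = 6*√6; 4√279 = 12*√31

26*√6 + 30*√31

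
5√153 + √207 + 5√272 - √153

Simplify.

5√153 = 15*√17; √207 = 3*√23; 5√272 = 20*√17; √153 = 3*√17

3*√23 + 32*√17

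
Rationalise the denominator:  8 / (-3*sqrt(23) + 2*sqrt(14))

Multiply numerator and denominator by 2*sqrt(14) + 3*sqrt(23).
Denominator becomes -151; numerator becomes 16*sqrt(14) + 24*sqrt(23).

(-24*sqrt(23) - 16*sqrt(14))/151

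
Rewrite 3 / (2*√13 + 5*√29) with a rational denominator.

(-6*√13 + 15*√29)/673

Multiply numerator and denominator by -2*√13 + 5*√29.
Denominator becomes 673; numerator becomes -6*√13 + 15*√29.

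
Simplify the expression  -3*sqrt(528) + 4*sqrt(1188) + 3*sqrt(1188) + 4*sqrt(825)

50*sqrt(33)

3*sqrt(528) = 12*sqrt(33); 4*sqrt(1188) = 24*sqrt(33); 3*sqrt(1188) = 18*sqrt(33); 4*sqrt(825) = 20*sqrt(33)
Combine: (-12 + 24 + 18 + 20)·sqrt(33) = 50*sqrt(33)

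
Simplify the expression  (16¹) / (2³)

16¹ = 2^4; 2³ = 2^3
Combine exponents: 2^1

2^1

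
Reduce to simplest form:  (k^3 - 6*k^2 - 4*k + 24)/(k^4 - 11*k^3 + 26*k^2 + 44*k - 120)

Factor: k^3 - 6*k^2 - 4*k + 24 = (k + 2)*(k - 6)*(k - 2);  k^4 - 11*k^3 + 26*k^2 + 44*k - 120 = (k - 2)*(k + 2)*(k - 6)*(k - 5)
Cancel the common factors (k - 6), (k + 2), (k - 2).

1/(k - 5)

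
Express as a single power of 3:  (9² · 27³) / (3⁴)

3^9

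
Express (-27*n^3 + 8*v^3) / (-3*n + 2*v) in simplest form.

9*n^2 + 6*n*v + 4*v^2

Factor as (a-b)(a^2+ab+b^2) with a=(2*v), b=(3*n).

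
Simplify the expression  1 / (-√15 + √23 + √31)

(-39*√15 + 7*√31 + 23*√23 + 2*√10695)/1331

Group as (√23 + √31) - √15; multiply by (√23 + √31) + √15, then rationalise the remaining surd.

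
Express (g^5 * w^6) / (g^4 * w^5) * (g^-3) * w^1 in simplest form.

Quotient: g^1 * w^1
Multiply by (g^-3) * w^1: add exponents.

w^2/g^2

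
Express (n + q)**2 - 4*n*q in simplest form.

(n - q)**2

After expansion: n**2 - 2*n*q + q**2 — a perfect-square trinomial.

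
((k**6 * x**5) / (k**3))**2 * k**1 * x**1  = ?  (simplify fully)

Inside the bracket: k**3 * x**5
Raise to the power 2: k**6 * x**10
Multiply by k**1 * x**1: add exponents.

k**7*x**11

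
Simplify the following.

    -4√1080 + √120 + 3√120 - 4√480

4√1080 = 24*√30; √120 = 2*√30; 3√120 = 6*√30; 4√480 = 16*√30

-32*√30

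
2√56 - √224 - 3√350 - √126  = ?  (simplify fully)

-18*√14

2√56 = 4*√14; √224 = 4*√14; 3√350 = 15*√14; √126 = 3*√14
Combine: (4 - 4 - 15 - 3)·√14 = -18*√14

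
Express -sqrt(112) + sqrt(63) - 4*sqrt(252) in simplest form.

sqrt(112) = 4*sqrt(7); sqrt(63) = 3*sqrt(7); 4*sqrt(252) = 24*sqrt(7)
Combine: (-4 + 3 - 24)·sqrt(7) = -25*sqrt(7)

-25*sqrt(7)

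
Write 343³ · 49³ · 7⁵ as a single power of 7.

343³ = 7^9; 49³ = 7^6; 7⁵ = 7^5
Combine exponents: 7^20

7^20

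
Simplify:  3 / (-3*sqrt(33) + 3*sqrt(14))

Multiply numerator and denominator by 3*sqrt(14) + 3*sqrt(33).
Denominator becomes -171; numerator becomes 9*sqrt(14) + 9*sqrt(33).

(-sqrt(33) - sqrt(14))/19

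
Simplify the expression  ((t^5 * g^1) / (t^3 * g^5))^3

Inside the bracket: t^2 * (g^-4)
Raise to the power 3: t^6 * (g^-12)

t^6/g^12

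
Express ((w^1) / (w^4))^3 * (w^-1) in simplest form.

Inside the bracket: (w^-3)
Raise to the power 3: (w^-9)
Multiply by (w^-1): add exponents.

w^(-10)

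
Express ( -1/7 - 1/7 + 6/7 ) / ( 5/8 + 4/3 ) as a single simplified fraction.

96/329

Numerator: -1/7 - 1/7 + 6/7 = 4/7
Denominator: 5/8 + 4/3 = 47/24
Divide: (4/7) · (24/47) = 96/329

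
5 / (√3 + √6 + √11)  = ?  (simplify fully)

(-15*√22 - 5*√11 + 20*√6 + 35*√3)/34

Group as (√3 + √6) + √11; multiply by (√3 + √6) - √11, then rationalise the remaining surd.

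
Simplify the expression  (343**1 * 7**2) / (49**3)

7**(-1)

343**1 = 7**3; 7**2 = 7**2; 49**3 = 7**6
Combine exponents: 7**(-1)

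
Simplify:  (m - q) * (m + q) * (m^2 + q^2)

m^4 - q^4

Pair the conjugate factors: (m+q)(m-q) = m^2 - q^2, then repeat with the next factor.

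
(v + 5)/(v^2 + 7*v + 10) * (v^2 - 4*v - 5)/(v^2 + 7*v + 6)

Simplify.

(v - 5)/(v^2 + 8*v + 12)

Factor: v^2 + 7*v + 10 = (v + 2)*(v + 5);  v^2 - 4*v - 5 = (v + 1)*(v - 5);  v^2 + 7*v + 6 = (v + 1)*(v + 6)
Cancel the common factors (v + 1), (v + 5).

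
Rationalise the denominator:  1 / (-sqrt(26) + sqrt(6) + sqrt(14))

Group as (sqrt(6) + sqrt(14)) - sqrt(26); multiply by (sqrt(6) + sqrt(14)) + sqrt(26), then rationalise the remaining surd.

(3*sqrt(26) + 9*sqrt(14) + 17*sqrt(6) + 2*sqrt(546))/150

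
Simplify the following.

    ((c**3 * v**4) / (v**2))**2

Inside the bracket: c**3 * v**2
Raise to the power 2: c**6 * v**4

c**6*v**4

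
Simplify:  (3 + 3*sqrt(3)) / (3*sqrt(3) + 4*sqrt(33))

(-9 - 3*sqrt(3) + 4*sqrt(33) + 12*sqrt(11))/167

Multiply numerator and denominator by -4*sqrt(33) + 3*sqrt(3).
Denominator becomes -501; numerator becomes -36*sqrt(11) - 12*sqrt(33) + 9*sqrt(3) + 27.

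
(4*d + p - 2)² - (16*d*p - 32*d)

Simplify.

(4*d - p + 2)²

Expand the square and combine the (16*d*p - 32*d) term.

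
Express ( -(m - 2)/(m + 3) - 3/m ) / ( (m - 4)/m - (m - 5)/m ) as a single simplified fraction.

(-m^2 - m - 9)/(m + 3)

Numerator: -(m - 2)/(m + 3) - 3/m = (-m^2 - m - 9)/(m^2 + 3*m)
Denominator: (m - 4)/m - (m - 5)/m = 1/m
Divide: ((-m^2 - m - 9)/(m^2 + 3*m)) · (m) = (-m^2 - m - 9)/(m + 3)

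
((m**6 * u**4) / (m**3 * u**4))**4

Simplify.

Inside the bracket: m**3
Raise to the power 4: m**12

m**12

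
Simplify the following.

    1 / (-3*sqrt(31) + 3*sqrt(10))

Multiply numerator and denominator by 3*sqrt(10) + 3*sqrt(31).
Denominator becomes -189; numerator becomes 3*sqrt(10) + 3*sqrt(31).

(-sqrt(31) - sqrt(10))/63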